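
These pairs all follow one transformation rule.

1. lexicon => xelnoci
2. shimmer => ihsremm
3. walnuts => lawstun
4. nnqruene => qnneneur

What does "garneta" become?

In each case the input is transformed by: move the first 3 characters to the end (rotate left by 3), then reverse the string.
Applying that to "garneta" gives "ragaten".

ragaten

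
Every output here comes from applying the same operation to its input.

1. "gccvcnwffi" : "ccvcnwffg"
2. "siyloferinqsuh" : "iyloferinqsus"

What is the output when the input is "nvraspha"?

The transformation: swap the first and last characters, then delete the first character.
"nvraspha" → "avrasphn" → "vrasphn".

vrasphn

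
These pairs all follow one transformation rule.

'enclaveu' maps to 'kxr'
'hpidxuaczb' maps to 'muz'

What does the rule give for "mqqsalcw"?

The rule is to keep one character in every 3, starting at position 2 (positions 2nd, 5th, 8th, ...), then shift every letter 3 places backward in the alphabet (wrapping around).
On "mqqsalcw": the first step gives "qaw", and the second then gives "nxt".
(Check on "hpidxuaczb": → "pxc" → "muz" ✓)

nxt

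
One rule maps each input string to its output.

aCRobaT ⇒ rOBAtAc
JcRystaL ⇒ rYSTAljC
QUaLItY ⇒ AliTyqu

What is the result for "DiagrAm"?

In each case the input is transformed by: move the first 2 characters to the end (rotate left by 2), then flip the case of every letter.
For "DiagrAm", step one produces "agrAmDi"; step two turns that into "AGRaMdI".

AGRaMdI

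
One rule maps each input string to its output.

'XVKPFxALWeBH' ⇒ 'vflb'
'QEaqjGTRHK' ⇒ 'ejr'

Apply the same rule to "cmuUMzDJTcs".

mmjs

The transformation: keep one character in every 3, starting at position 2 (positions 2nd, 5th, 8th, ...), then convert every letter to lowercase.
Starting from "cmuUMzDJTcs": after the first operation, "mMJs"; after the second, "mmjs".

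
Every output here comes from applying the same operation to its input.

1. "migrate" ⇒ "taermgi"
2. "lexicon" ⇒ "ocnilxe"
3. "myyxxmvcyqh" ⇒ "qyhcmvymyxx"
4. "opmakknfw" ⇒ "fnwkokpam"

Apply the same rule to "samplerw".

rewlspam

Rule — move the last 2 characters to the front (rotate right by 2), then take characters alternately from the front and the back (1st, last, 2nd, 2nd-last, ...).
For "samplerw", step one produces "rwsample"; step two turns that into "rewlspam".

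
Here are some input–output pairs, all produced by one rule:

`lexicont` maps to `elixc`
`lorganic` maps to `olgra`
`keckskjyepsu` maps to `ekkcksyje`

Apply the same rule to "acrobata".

The rule is to delete the last 3 characters, then swap each adjacent pair of characters (1↔2, 3↔4, ...).
"acrobata" → "caorb".
(Check on "lorganic": → "lorga" → "olgra" ✓)

caorb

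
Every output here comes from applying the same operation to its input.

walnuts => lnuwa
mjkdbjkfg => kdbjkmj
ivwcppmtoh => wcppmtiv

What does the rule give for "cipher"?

phci

What's happening: delete the last 2 characters, then move the first 2 characters to the end (rotate left by 2).
For "cipher" the result is "phci".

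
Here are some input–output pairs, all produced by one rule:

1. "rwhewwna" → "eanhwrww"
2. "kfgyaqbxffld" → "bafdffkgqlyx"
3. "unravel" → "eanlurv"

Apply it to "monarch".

camhonr

The rule is to sort the characters into alphabetical order, then swap each adjacent pair of characters (1↔2, 3↔4, ...).
On "monarch": the first step gives "achmnor", and the second then gives "camhonr".
(Check on "rwhewwna": → "aehnrwww" → "eanhwrww" ✓)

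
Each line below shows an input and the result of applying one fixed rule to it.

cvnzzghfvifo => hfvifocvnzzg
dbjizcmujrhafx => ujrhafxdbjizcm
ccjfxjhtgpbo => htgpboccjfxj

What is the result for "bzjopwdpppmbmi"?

pppmbmibzjopwd

In each case the input is transformed by: swap the front and back halves of the string.
Applying that to "bzjopwdpppmbmi" gives "pppmbmibzjopwd".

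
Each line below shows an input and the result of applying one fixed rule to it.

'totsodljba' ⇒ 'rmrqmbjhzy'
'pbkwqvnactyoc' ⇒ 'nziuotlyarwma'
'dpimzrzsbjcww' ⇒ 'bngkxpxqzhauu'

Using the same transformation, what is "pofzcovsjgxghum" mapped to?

The transformation: shift every letter 2 places backward in the alphabet (wrapping around).
On "pofzcovsjgxghum" that produces "nmdxamtqhevefsk".

nmdxamtqhevefsk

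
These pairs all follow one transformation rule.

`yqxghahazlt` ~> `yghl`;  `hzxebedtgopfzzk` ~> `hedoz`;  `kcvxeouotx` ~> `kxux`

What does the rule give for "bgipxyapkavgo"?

Looking at the pairs, the operation is to keep one character in every 3, starting at position 1 (positions 1st, 4th, 7th, ...).
Doing the same to "bgipxyapkavgo": "bpaao".

bpaao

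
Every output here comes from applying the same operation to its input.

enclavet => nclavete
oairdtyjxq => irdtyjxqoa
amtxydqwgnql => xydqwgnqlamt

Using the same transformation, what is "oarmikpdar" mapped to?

rmikpdaroa

What's happening: swap the front and back halves of the string, then move the last 3 characters to the front (rotate right by 3).
For "oarmikpdar" the result is "rmikpdaroa".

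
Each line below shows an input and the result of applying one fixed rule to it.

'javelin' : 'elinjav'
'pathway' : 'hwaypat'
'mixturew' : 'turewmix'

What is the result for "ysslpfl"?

What's happening: move the first 3 characters to the end (rotate left by 3).
On "ysslpfl" that produces "lpflyss".

lpflyss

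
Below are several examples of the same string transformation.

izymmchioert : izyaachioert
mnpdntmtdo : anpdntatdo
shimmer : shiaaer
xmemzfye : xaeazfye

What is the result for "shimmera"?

shiaaera

In each case the input is transformed by: replace every "m" with "a".
So "shimmera" becomes "shiaaera".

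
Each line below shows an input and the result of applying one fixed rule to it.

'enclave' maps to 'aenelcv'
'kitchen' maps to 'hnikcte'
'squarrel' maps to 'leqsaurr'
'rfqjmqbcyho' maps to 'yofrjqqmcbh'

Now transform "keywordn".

In each case the input is transformed by: swap each adjacent pair of characters (1↔2, 3↔4, ...), then move the last 2 characters to the front (rotate right by 2).
For "keywordn", step one produces "ekwyrond"; step two turns that into "ndekwyro".

ndekwyro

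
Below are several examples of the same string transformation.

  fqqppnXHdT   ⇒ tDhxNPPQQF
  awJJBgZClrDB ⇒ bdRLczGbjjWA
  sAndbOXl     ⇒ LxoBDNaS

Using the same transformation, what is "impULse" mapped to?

In each case the input is transformed by: reverse the string, then flip the case of every letter.
"impULse" → "esLUpmi" → "ESluPMI".

ESluPMI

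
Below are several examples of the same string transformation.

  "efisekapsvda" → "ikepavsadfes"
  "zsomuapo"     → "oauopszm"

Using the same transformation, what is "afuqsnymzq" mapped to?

The pattern: swap each adjacent pair of characters (1↔2, 3↔4, ...), then move the first 3 characters to the end (rotate left by 3).
"afuqsnymzq" → "faqunsmyqz" → "unsmyqzfaq".

unsmyqzfaq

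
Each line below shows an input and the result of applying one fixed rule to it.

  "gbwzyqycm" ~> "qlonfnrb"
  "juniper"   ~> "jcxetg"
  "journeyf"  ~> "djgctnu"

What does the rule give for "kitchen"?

xirwtc

The pattern: shift every letter 11 places backward in the alphabet (wrapping around), then delete the first character.
For "kitchen" the result is "xirwtc".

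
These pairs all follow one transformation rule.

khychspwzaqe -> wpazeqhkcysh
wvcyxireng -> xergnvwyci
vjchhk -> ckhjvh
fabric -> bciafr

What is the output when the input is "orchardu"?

raudrohc

Rule — swap each adjacent pair of characters (1↔2, 3↔4, ...), then swap the front and back halves of the string.
Working it through for "orchardu": intermediate "rohcraud", final "raudrohc".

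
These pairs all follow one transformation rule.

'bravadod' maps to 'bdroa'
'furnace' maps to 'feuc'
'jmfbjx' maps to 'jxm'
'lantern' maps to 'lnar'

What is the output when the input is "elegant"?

Looking at the pairs, the operation is to take characters alternately from the front and the back (1st, last, 2nd, 2nd-last, ...), then delete the last 3 characters.
For "elegant" the result is "etln".

etln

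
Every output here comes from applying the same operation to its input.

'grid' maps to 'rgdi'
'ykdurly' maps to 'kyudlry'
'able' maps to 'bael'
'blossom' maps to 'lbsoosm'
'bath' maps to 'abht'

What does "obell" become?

bolel

In each case the input is transformed by: swap each adjacent pair of characters (1↔2, 3↔4, ...).
So "obell" becomes "bolel".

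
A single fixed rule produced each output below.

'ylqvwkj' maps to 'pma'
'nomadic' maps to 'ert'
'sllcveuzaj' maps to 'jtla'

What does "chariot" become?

tik

In each case the input is transformed by: shift every letter 9 places backward in the alphabet (wrapping around), then keep one character in every 3, starting at position 1 (positions 1st, 4th, 7th, ...).
"chariot" → "tik".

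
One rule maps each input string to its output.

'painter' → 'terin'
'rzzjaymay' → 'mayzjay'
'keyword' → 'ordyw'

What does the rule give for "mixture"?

urext

Each output is the input with this applied: delete the first 2 characters, then move the last 3 characters to the front (rotate right by 3).
Starting from "mixture": after the first operation, "xture"; after the second, "urext".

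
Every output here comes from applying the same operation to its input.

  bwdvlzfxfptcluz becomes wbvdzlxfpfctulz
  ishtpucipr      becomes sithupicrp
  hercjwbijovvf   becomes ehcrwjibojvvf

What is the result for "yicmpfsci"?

Each output is the input with this applied: swap each adjacent pair of characters (1↔2, 3↔4, ...).
On "yicmpfsci" that produces "iymcfpcsi".

iymcfpcsi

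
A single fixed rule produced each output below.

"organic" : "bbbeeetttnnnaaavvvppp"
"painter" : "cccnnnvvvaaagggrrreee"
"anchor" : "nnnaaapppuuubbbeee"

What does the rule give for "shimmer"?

fffuuuvvvzzzzzzrrreee

The pattern: repeat every character 3 times, then shift every letter 13 places forward in the alphabet (wrapping around) — i.e. ROT13.
Working it through for "shimmer": intermediate "ssshhhiiimmmmmmeeerrr", final "fffuuuvvvzzzzzzrrreee".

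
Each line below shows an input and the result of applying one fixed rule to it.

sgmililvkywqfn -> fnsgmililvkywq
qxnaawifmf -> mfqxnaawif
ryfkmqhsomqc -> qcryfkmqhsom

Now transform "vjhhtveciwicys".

ysvjhhtveciwic

Each output is the input with this applied: move the last 2 characters to the front (rotate right by 2).
For "vjhhtveciwicys" the result is "ysvjhhtveciwic".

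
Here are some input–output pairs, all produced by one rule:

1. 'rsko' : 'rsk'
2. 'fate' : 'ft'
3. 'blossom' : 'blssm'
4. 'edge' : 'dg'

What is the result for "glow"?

The pattern: remove every vowel.
For "glow" the result is "glw".

glw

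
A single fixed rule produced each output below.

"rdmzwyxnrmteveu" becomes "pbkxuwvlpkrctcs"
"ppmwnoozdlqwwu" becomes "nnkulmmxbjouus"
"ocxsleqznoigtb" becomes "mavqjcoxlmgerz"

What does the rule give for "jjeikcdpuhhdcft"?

hhcgiabnsffbadr

The rule is to shift every letter 2 places backward in the alphabet (wrapping around).
"jjeikcdpuhhdcft" → "hhcgiabnsffbadr".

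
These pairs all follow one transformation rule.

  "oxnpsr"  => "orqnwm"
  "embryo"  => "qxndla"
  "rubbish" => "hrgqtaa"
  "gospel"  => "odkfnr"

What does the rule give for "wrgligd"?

Each output is the input with this applied: move the last 3 characters to the front (rotate right by 3), then shift every letter 1 place backward in the alphabet (wrapping around).
Applying both steps to "wrgligd": "igdwrgl", then "hfcvqfk".

hfcvqfk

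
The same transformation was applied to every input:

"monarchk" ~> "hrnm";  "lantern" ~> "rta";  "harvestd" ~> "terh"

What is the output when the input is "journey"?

Looking at the pairs, the operation is to reverse the string, then keep every other character starting from the second (positions 2nd, 4th, 6th, ...).
For "journey", step one produces "yenruoj"; step two turns that into "ero".

ero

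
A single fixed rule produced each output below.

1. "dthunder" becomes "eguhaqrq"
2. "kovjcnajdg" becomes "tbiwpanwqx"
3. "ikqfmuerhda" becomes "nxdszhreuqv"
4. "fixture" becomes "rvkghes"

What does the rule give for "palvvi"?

The transformation: shift every letter 13 places forward in the alphabet (wrapping around) — i.e. ROT13, then swap the first and last characters.
For "palvvi" the result is "vnyiic".

vnyiic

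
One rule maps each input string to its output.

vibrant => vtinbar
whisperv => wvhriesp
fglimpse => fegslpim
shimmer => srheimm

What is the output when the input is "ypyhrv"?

What's happening: take characters alternately from the front and the back (1st, last, 2nd, 2nd-last, ...).
So "ypyhrv" becomes "yvpryh".

yvpryh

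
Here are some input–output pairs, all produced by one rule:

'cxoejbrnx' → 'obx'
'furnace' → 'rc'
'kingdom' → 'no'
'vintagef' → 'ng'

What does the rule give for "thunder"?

ue

The transformation: keep one character in every 3, starting at position 3 (positions 3rd, 6th, 9th, ...).
So "thunder" becomes "ue".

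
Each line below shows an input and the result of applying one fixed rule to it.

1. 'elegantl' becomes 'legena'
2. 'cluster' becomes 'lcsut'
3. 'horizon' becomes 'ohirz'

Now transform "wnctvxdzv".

nwtcxvd

In each case the input is transformed by: delete the last 2 characters, then swap each adjacent pair of characters (1↔2, 3↔4, ...).
Working it through for "wnctvxdzv": intermediate "wnctvxd", final "nwtcxvd".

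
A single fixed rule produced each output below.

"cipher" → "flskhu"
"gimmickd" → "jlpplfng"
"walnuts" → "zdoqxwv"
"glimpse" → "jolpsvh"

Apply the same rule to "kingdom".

The pattern: shift every letter 3 places forward in the alphabet (wrapping around).
Applying that to "kingdom" gives "nlqjgrp".

nlqjgrp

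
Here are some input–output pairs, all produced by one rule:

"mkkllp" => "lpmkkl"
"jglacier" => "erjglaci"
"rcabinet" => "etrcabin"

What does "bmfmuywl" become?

In each case the input is transformed by: move the last 2 characters to the front (rotate right by 2).
Doing the same to "bmfmuywl": "wlbmfmuy".

wlbmfmuy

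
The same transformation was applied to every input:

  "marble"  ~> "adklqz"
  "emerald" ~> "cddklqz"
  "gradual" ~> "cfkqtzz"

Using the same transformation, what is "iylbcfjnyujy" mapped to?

What's happening: shift every letter 1 place backward in the alphabet (wrapping around), then sort the characters into alphabetical order.
Starting from "iylbcfjnyujy": after the first operation, "hxkabeimxtix"; after the second, "abehiikmtxxx".

abehiikmtxxx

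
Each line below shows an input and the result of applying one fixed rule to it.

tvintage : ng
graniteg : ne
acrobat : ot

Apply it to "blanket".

nt

The rule is to move the first character to the end, then keep one character in every 3, starting at position 3 (positions 3rd, 6th, 9th, ...).
Doing the same to "blanket": "nt".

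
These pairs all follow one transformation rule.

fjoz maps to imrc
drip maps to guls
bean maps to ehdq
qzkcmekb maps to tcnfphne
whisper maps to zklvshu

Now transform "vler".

Looking at the pairs, the operation is to shift every letter 3 places forward in the alphabet (wrapping around).
On "vler" that produces "yohu".

yohu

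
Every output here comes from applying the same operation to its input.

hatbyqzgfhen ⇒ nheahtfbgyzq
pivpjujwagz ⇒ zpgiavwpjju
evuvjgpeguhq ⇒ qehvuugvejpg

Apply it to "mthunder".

rmetdhnu

The rule is to take characters alternately from the front and the back (1st, last, 2nd, 2nd-last, ...), then swap each adjacent pair of characters (1↔2, 3↔4, ...).
Starting from "mthunder": after the first operation, "mrtehdun"; after the second, "rmetdhnu".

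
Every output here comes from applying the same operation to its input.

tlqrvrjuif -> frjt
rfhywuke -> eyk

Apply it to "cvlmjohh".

The pattern: swap the first and last characters, then keep one character in every 3, starting at position 1 (positions 1st, 4th, 7th, ...).
On "cvlmjohh": the first step gives "hvlmjohc", and the second then gives "hmh".

hmh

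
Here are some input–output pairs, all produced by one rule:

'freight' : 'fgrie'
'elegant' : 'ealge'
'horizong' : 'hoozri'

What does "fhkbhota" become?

fohhkb

Rule — delete the last 2 characters, then take characters alternately from the front and the back (1st, last, 2nd, 2nd-last, ...).
Starting from "fhkbhota": after the first operation, "fhkbho"; after the second, "fohhkb".
(Check on "elegant": → "elega" → "ealge" ✓)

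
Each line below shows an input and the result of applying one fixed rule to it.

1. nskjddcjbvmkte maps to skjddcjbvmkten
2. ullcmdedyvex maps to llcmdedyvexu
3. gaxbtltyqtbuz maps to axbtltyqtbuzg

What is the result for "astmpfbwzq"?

What's happening: move the first character to the end.
For "astmpfbwzq" the result is "stmpfbwzqa".

stmpfbwzqa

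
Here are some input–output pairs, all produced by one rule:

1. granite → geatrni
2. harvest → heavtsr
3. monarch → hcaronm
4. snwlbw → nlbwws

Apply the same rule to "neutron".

nneutro

The transformation: sort the characters into reverse alphabetical order, then move the last 3 characters to the front (rotate right by 3).
"neutron" → "utronne" → "nneutro".
(Check on "snwlbw": → "wwsnlb" → "nlbwws" ✓)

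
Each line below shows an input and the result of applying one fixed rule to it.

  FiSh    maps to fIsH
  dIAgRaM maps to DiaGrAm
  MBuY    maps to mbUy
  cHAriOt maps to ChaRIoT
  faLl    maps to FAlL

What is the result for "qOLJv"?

The transformation: flip the case of every letter.
For "qOLJv" the result is "QoljV".

QoljV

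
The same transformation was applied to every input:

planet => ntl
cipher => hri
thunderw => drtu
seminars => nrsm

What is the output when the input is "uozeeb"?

The transformation: swap the front and back halves of the string, then keep every other character starting from the first (positions 1st, 3rd, 5th, ...).
Applying that to "uozeeb" gives "ebo".

ebo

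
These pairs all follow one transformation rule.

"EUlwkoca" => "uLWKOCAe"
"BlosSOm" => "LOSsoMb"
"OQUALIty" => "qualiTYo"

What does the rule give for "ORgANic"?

rGanICo

The transformation: flip the case of every letter, then move the first character to the end.
Starting from "ORgANic": after the first operation, "orGanIC"; after the second, "rGanICo".
(Check on "OQUALIty": → "oqualiTY" → "qualiTYo" ✓)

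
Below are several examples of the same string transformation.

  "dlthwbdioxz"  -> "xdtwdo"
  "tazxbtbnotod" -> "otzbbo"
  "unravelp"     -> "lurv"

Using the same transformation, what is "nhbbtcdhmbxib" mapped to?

The transformation: move the last 2 characters to the front (rotate right by 2), then keep every other character starting from the first (positions 1st, 3rd, 5th, ...).
Working it through for "nhbbtcdhmbxib": intermediate "ibnhbbtcdhmbx", final "inbtdmx".

inbtdmx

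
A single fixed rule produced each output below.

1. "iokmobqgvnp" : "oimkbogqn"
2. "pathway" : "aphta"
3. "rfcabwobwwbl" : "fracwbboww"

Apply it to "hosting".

In each case the input is transformed by: swap each adjacent pair of characters (1↔2, 3↔4, ...), then delete the last 2 characters.
Applying both steps to "hosting": "ohtsnig", then "ohtsn".
(Check on "rfcabwobwwbl": → "fracwbbowwlb" → "fracwbboww" ✓)

ohtsn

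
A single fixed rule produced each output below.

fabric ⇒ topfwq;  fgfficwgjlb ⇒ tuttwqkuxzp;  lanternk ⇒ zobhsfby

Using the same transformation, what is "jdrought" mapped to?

xrfciuvh

The transformation: shift every letter 12 places backward in the alphabet (wrapping around).
For "jdrought" the result is "xrfciuvh".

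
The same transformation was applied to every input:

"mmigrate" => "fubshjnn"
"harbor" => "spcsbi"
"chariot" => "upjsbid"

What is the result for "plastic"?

What's happening: shift every letter 1 place forward in the alphabet (wrapping around), then reverse the string.
Applying both steps to "plastic": "qmbtujd", then "djutbmq".
(Check on "harbor": → "ibscps" → "spcsbi" ✓)

djutbmq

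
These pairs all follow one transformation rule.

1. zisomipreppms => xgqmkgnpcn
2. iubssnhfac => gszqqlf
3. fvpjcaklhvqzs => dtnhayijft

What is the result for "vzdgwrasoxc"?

txbeupyq

The transformation: shift every letter 2 places backward in the alphabet (wrapping around), then delete the last 3 characters.
For "vzdgwrasoxc" the result is "txbeupyq".
(Check on "fvpjcaklhvqzs": → "dtnhayijftoxq" → "dtnhayijft" ✓)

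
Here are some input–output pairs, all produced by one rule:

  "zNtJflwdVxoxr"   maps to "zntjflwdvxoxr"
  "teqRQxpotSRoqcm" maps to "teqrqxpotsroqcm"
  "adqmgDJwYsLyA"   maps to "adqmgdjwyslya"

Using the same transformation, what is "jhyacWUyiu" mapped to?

Looking at the pairs, the operation is to convert every letter to lowercase.
Applying that to "jhyacWUyiu" gives "jhyacwuyiu".

jhyacwuyiu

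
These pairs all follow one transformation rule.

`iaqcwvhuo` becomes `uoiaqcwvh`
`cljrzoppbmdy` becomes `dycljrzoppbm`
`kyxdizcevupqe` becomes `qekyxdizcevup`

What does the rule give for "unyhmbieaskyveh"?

The pattern: move the last 2 characters to the front (rotate right by 2).
For "unyhmbieaskyveh" the result is "ehunyhmbieaskyv".

ehunyhmbieaskyv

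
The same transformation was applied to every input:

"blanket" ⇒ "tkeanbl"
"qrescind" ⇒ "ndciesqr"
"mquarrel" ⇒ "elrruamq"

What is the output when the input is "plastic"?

In each case the input is transformed by: swap each adjacent pair of characters (1↔2, 3↔4, ...), then reverse the string.
"plastic" → "ctiaspl".

ctiaspl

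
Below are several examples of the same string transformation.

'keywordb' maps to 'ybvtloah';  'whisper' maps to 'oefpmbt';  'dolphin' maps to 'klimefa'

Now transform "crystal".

iovpqxz

Rule — swap the first and last characters, then shift every letter 3 places backward in the alphabet (wrapping around).
Working it through for "crystal": intermediate "lrystac", final "iovpqxz".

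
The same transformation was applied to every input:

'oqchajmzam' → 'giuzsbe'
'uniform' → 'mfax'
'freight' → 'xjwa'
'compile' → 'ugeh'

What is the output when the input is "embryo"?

The pattern: delete the last 3 characters, then shift every letter 8 places backward in the alphabet (wrapping around).
On "embryo": the first step gives "emb", and the second then gives "wet".
(Check on "freight": → "frei" → "xjwa" ✓)

wet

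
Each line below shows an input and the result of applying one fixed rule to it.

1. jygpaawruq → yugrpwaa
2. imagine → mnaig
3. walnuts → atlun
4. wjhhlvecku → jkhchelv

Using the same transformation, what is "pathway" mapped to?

aatwh

The transformation: take characters alternately from the front and the back (1st, last, 2nd, 2nd-last, ...), then delete the first 2 characters.
Working it through for "pathway": intermediate "pyaatwh", final "aatwh".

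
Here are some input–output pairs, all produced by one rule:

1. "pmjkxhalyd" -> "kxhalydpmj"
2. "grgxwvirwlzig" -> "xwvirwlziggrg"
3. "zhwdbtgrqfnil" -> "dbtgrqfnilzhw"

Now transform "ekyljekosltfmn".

ljekosltfmneky

In each case the input is transformed by: move the first 3 characters to the end (rotate left by 3).
For "ekyljekosltfmn" the result is "ljekosltfmneky".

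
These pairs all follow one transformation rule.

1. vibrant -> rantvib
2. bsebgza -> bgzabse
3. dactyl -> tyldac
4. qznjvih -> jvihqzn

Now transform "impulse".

The pattern: move the first 3 characters to the end (rotate left by 3).
Doing the same to "impulse": "ulseimp".

ulseimp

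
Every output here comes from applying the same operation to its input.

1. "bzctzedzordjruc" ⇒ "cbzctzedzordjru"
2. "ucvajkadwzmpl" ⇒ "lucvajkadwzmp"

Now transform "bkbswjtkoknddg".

Each output is the input with this applied: move the last character to the front.
On "bkbswjtkoknddg" that produces "gbkbswjtkokndd".

gbkbswjtkokndd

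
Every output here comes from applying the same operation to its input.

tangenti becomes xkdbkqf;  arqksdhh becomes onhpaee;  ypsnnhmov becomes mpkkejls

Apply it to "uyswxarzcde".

vptuxowzab

Each output is the input with this applied: delete the first character, then shift every letter 3 places backward in the alphabet (wrapping around).
"uyswxarzcde" → "yswxarzcde" → "vptuxowzab".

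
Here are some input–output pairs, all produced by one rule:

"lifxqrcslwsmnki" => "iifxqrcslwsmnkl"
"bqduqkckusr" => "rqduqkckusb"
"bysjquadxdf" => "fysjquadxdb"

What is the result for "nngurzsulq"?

The transformation: swap the first and last characters.
Doing the same to "nngurzsulq": "qngurzsuln".

qngurzsuln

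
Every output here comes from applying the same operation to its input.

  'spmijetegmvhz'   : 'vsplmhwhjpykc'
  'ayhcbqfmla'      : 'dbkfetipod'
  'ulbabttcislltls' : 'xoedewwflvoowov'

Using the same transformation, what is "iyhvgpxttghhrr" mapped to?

What's happening: shift every letter 3 places forward in the alphabet (wrapping around).
"iyhvgpxttghhrr" → "lbkyjsawwjkkuu".

lbkyjsawwjkkuu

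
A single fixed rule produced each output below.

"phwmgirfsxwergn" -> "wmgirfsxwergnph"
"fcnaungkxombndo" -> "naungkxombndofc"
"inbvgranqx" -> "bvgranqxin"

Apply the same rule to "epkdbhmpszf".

kdbhmpszfep

The transformation: move the first 2 characters to the end (rotate left by 2).
Applying that to "epkdbhmpszf" gives "kdbhmpszfep".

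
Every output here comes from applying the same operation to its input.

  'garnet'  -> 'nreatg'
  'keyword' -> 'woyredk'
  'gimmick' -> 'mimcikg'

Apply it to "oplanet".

anlepto

In each case the input is transformed by: take characters alternately from the front and the back (1st, last, 2nd, 2nd-last, ...), then reverse the string.
For "oplanet", step one produces "otpelna"; step two turns that into "anlepto".
(Check on "garnet": → "gtaern" → "nreatg" ✓)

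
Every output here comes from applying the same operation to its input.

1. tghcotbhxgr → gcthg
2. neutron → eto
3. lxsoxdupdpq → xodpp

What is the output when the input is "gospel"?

The pattern: keep every other character starting from the second (positions 2nd, 4th, 6th, ...).
So "gospel" becomes "opl".

opl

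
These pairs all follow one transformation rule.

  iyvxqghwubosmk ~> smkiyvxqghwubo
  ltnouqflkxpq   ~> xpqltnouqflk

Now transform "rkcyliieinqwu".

qwurkcyliiein

The transformation: move the last 3 characters to the front (rotate right by 3).
So "rkcyliieinqwu" becomes "qwurkcyliiein".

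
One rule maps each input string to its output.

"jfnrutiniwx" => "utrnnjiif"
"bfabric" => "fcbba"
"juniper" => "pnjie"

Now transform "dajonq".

The rule is to sort the characters into reverse alphabetical order, then delete the first 2 characters.
Applying both steps to "dajonq": "qonjda", then "njda".
(Check on "juniper": → "urpnjie" → "pnjie" ✓)

njda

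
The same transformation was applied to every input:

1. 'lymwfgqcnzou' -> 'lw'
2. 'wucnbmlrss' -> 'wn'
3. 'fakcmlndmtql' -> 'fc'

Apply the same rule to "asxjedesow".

Each output is the input with this applied: keep one character in every 3, starting at position 1 (positions 1st, 4th, 7th, ...), then delete the last 2 characters.
Applying both steps to "asxjedesow": "ajew", then "aj".

aj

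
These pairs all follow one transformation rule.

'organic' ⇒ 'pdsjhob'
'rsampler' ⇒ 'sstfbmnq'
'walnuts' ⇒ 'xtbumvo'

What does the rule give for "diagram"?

The transformation: take characters alternately from the front and the back (1st, last, 2nd, 2nd-last, ...), then shift every letter 1 place forward in the alphabet (wrapping around).
Starting from "diagram": after the first operation, "dmiaarg"; after the second, "enjbbsh".

enjbbsh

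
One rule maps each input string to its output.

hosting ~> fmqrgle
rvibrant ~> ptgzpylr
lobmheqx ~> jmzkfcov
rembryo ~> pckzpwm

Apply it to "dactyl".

What's happening: shift every letter 2 places backward in the alphabet (wrapping around).
Applying that to "dactyl" gives "byarwj".

byarwj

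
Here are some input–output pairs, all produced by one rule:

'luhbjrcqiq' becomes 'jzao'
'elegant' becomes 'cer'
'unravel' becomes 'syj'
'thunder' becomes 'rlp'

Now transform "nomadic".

The rule is to keep one character in every 3, starting at position 1 (positions 1st, 4th, 7th, ...), then shift every letter 2 places backward in the alphabet (wrapping around).
Applying both steps to "nomadic": "nac", then "lya".
(Check on "elegant": → "egt" → "cer" ✓)

lya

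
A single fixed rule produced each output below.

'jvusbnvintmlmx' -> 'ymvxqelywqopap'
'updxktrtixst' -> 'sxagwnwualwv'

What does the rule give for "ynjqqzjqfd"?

In each case the input is transformed by: swap each adjacent pair of characters (1↔2, 3↔4, ...), then shift every letter 3 places forward in the alphabet (wrapping around).
"ynjqqzjqfd" → "nyqjzqqjdf" → "qbtmcttmgi".

qbtmcttmgi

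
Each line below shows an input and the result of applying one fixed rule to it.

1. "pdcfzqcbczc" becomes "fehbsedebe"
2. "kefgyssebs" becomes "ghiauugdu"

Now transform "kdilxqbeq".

fknzsdgs

Rule — delete the first character, then shift every letter 2 places forward in the alphabet (wrapping around).
Applying both steps to "kdilxqbeq": "dilxqbeq", then "fknzsdgs".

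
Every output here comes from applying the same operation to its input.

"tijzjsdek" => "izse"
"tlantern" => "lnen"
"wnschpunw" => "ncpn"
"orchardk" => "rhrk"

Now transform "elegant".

lgn

The transformation: keep every other character starting from the second (positions 2nd, 4th, 6th, ...).
So "elegant" becomes "lgn".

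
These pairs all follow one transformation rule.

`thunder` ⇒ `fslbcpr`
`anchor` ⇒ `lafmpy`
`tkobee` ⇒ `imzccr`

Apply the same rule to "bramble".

pykzjcz

Each output is the input with this applied: shift every letter 2 places backward in the alphabet (wrapping around), then move the first character to the end.
"bramble" → "zpykzjc" → "pykzjcz".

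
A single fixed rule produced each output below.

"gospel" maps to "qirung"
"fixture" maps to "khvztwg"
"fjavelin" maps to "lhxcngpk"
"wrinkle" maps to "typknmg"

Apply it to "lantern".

The transformation: swap each adjacent pair of characters (1↔2, 3↔4, ...), then shift every letter 2 places forward in the alphabet (wrapping around).
For "lantern" the result is "cnvptgp".

cnvptgp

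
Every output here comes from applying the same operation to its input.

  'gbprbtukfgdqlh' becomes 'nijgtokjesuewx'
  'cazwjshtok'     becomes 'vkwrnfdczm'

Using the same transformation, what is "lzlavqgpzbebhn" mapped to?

Rule — shift every letter 3 places forward in the alphabet (wrapping around), then swap the front and back halves of the string.
For "lzlavqgpzbebhn", step one produces "ocodytjscehekq"; step two turns that into "scehekqocodytj".

scehekqocodytj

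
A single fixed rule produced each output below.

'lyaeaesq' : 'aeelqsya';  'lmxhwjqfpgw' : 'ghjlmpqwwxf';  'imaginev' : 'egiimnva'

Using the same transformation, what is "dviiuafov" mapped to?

dfiiouvva

The rule is to sort the characters into alphabetical order, then move the first character to the end.
"dviiuafov" → "adfiiouvv" → "dfiiouvva".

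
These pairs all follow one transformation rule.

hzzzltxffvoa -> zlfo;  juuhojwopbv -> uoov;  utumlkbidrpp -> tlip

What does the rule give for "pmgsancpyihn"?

Each output is the input with this applied: keep one character in every 3, starting at position 2 (positions 2nd, 5th, 8th, ...).
So "pmgsancpyihn" becomes "maph".

maph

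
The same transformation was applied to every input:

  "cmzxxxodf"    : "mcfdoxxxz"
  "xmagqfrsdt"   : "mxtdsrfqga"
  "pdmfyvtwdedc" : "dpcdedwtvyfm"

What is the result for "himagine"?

ihenigam

Looking at the pairs, the operation is to reverse the string, then move the last 2 characters to the front (rotate right by 2).
On "himagine": the first step gives "enigamih", and the second then gives "ihenigam".
(Check on "xmagqfrsdt": → "tdsrfqgamx" → "mxtdsrfqga" ✓)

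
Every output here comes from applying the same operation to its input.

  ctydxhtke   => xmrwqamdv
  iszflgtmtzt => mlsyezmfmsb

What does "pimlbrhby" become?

rbfeukaui

What's happening: shift every letter 7 places backward in the alphabet (wrapping around), then swap the first and last characters.
Starting from "pimlbrhby": after the first operation, "ibfeukaur"; after the second, "rbfeukaui".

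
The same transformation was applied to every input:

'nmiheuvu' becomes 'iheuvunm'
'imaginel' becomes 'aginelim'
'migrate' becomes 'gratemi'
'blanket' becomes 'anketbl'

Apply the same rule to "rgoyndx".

oyndxrg

Looking at the pairs, the operation is to move the first 2 characters to the end (rotate left by 2).
For "rgoyndx" the result is "oyndxrg".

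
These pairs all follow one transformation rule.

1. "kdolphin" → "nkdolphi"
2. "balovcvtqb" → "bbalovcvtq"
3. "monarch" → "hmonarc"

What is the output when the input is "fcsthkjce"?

Looking at the pairs, the operation is to move the last character to the front.
"fcsthkjce" → "efcsthkjc".

efcsthkjc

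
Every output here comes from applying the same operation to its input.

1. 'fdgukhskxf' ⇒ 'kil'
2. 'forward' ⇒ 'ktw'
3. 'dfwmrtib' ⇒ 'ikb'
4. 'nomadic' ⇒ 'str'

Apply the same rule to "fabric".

The rule is to shift every letter 5 places forward in the alphabet (wrapping around), then keep only the first 3 characters.
Working it through for "fabric": intermediate "kfgwnh", final "kfg".

kfg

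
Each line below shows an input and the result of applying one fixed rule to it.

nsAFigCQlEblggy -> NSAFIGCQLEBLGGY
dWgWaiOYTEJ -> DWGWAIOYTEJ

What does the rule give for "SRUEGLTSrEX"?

Rule — convert every letter to uppercase.
"SRUEGLTSrEX" → "SRUEGLTSREX".

SRUEGLTSREX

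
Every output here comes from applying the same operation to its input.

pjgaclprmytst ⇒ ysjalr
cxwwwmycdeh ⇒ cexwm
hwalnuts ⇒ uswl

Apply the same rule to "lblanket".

ktba

Rule — keep every other character starting from the second (positions 2nd, 4th, 6th, ...), then move the last 2 characters to the front (rotate right by 2).
On "lblanket": the first step gives "bakt", and the second then gives "ktba".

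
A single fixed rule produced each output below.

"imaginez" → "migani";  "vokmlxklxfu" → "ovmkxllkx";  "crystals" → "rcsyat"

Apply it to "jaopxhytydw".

ajpohxtyy

In each case the input is transformed by: delete the last 2 characters, then swap each adjacent pair of characters (1↔2, 3↔4, ...).
"jaopxhytydw" → "ajpohxtyy".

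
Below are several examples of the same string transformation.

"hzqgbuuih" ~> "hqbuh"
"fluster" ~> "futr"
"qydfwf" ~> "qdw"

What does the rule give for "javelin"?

What's happening: keep every other character starting from the first (positions 1st, 3rd, 5th, ...).
Doing the same to "javelin": "jvln".

jvln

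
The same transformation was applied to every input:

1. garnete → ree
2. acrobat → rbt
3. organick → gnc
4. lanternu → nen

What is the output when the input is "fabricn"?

What's happening: delete the first 2 characters, then keep every other character starting from the first (positions 1st, 3rd, 5th, ...).
Working it through for "fabricn": intermediate "bricn", final "bin".

bin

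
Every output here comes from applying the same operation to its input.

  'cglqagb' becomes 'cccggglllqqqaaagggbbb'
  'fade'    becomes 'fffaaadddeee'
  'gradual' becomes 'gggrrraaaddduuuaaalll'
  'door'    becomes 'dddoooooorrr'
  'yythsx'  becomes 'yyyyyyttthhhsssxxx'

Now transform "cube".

cccuuubbbeee

The pattern: repeat every character 3 times.
So "cube" becomes "cccuuubbbeee".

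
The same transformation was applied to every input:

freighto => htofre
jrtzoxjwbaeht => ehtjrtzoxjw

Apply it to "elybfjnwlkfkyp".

In each case the input is transformed by: move the last 3 characters to the front (rotate right by 3), then delete the last 2 characters.
Applying that to "elybfjnwlkfkyp" gives "kypelybfjnwl".

kypelybfjnwl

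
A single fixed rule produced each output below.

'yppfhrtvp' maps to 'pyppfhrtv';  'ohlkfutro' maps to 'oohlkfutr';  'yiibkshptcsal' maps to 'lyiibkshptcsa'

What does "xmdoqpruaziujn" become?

nxmdoqpruaziuj

The transformation: move the last character to the front.
For "xmdoqpruaziujn" the result is "nxmdoqpruaziuj".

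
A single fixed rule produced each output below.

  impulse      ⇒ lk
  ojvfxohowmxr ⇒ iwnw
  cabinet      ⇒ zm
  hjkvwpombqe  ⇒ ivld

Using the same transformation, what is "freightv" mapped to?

The rule is to keep one character in every 3, starting at position 2 (positions 2nd, 5th, 8th, ...), then shift every letter 1 place backward in the alphabet (wrapping around).
Working it through for "freightv": intermediate "rgv", final "qfu".
(Check on "hjkvwpombqe": → "jwme" → "ivld" ✓)

qfu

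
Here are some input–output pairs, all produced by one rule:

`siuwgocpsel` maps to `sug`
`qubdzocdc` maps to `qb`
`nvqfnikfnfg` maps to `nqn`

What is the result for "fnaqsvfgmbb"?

fas

Looking at the pairs, the operation is to keep every other character starting from the first (positions 1st, 3rd, 5th, ...), then delete the last 3 characters.
Applying both steps to "fnaqsvfgmbb": "fasfmb", then "fas".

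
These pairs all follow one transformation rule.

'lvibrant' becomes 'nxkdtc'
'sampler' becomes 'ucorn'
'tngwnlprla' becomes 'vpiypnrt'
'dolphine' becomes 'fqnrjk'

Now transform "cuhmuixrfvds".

Rule — delete the last 2 characters, then shift every letter 2 places forward in the alphabet (wrapping around).
Doing the same to "cuhmuixrfvds": "ewjowkzthx".
(Check on "tngwnlprla": → "tngwnlpr" → "vpiypnrt" ✓)

ewjowkzthx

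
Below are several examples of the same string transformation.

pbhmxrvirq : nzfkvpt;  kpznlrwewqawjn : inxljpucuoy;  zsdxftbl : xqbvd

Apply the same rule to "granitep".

epylg

In each case the input is transformed by: delete the last 3 characters, then shift every letter 2 places backward in the alphabet (wrapping around).
"granitep" → "grani" → "epylg".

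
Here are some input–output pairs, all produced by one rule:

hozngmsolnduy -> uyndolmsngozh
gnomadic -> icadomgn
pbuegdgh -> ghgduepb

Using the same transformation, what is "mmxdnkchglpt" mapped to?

The pattern: reverse the string, then swap each adjacent pair of characters (1↔2, 3↔4, ...).
So "mmxdnkchglpt" becomes "ptglchnkxdmm".

ptglchnkxdmm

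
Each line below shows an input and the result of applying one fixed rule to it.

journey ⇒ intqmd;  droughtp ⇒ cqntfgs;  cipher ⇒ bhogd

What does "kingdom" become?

Rule — shift every letter 1 place backward in the alphabet (wrapping around), then delete the last character.
Working it through for "kingdom": intermediate "jhmfcnl", final "jhmfcn".

jhmfcn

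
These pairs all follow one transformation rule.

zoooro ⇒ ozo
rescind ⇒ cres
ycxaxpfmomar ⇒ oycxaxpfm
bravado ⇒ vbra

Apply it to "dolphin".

pdol

Rule — delete the last 3 characters, then move the last character to the front.
Applying both steps to "dolphin": "dolp", then "pdol".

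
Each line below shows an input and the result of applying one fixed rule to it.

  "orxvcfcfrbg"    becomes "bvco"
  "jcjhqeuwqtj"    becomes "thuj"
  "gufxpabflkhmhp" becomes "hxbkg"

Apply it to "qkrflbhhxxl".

xfhq

In each case the input is transformed by: keep one character in every 3, starting at position 1 (positions 1st, 4th, 7th, ...), then swap the first and last characters.
Working it through for "qkrflbhhxxl": intermediate "qfhx", final "xfhq".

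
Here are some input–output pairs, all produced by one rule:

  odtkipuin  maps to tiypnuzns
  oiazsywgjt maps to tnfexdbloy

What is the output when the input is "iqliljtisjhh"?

In each case the input is transformed by: shift every letter 5 places forward in the alphabet (wrapping around).
"iqliljtisjhh" → "nvqnqoynxomm".

nvqnqoynxomm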